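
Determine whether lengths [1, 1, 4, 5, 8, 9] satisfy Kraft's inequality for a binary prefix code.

Kraft inequality: Σ 2^(-l_i) ≤ 1 for prefix-free code
Calculating: 2^(-1) + 2^(-1) + 2^(-4) + 2^(-5) + 2^(-8) + 2^(-9)
= 0.5 + 0.5 + 0.0625 + 0.03125 + 0.00390625 + 0.001953125
= 1.0996
Since 1.0996 > 1, prefix-free code does not exist


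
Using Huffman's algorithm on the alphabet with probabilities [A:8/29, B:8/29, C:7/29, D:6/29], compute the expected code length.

Huffman tree construction:
Combine smallest probabilities repeatedly
Resulting codes:
  A: 10 (length 2)
  B: 11 (length 2)
  C: 01 (length 2)
  D: 00 (length 2)
Average length = Σ p(s) × length(s) = 2.0000 bits


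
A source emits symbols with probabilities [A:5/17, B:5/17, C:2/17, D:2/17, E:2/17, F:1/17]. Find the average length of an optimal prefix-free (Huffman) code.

Huffman tree construction:
Combine smallest probabilities repeatedly
Resulting codes:
  A: 10 (length 2)
  B: 11 (length 2)
  C: 001 (length 3)
  D: 010 (length 3)
  E: 011 (length 3)
  F: 000 (length 3)
Average length = Σ p(s) × length(s) = 2.4118 bits


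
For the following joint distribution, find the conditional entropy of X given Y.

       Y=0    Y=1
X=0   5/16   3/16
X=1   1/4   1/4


H(X|Y) = Σ_y p(y) H(X|Y=y)
  p(Y=0) = 9/16, H(X|Y=0) = 0.9911
  p(Y=1) = 7/16, H(X|Y=1) = 0.9852
H(X|Y) = 0.5625×0.9911 + 0.4375×0.9852 = 0.9885 bits


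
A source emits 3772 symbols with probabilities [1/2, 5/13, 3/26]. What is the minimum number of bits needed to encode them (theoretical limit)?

Entropy H = 1.3897 bits/symbol
Minimum bits = H × n = 1.3897 × 3772
= 5241.85 bits


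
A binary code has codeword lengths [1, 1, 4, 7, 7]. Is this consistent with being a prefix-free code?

Kraft inequality: Σ 2^(-l_i) ≤ 1 for prefix-free code
Calculating: 2^(-1) + 2^(-1) + 2^(-4) + 2^(-7) + 2^(-7)
= 0.5 + 0.5 + 0.0625 + 0.0078125 + 0.0078125
= 1.0781
Since 1.0781 > 1, prefix-free code does not exist


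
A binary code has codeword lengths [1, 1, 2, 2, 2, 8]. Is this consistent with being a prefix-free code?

Kraft inequality: Σ 2^(-l_i) ≤ 1 for prefix-free code
Calculating: 2^(-1) + 2^(-1) + 2^(-2) + 2^(-2) + 2^(-2) + 2^(-8)
= 0.5 + 0.5 + 0.25 + 0.25 + 0.25 + 0.00390625
= 1.7539
Since 1.7539 > 1, prefix-free code does not exist


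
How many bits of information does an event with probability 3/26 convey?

Information content I(x) = -log₂(p(x))
I = -log₂(3/26) = -log₂(0.1154)
I = 3.1155 bits


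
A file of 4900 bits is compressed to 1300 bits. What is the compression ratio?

Compression ratio = Original / Compressed
= 4900 / 1300 = 3.77:1


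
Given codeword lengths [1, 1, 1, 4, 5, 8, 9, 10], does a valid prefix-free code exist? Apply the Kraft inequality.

Kraft inequality: Σ 2^(-l_i) ≤ 1 for prefix-free code
Calculating: 2^(-1) + 2^(-1) + 2^(-1) + 2^(-4) + 2^(-5) + 2^(-8) + 2^(-9) + 2^(-10)
= 0.5 + 0.5 + 0.5 + 0.0625 + 0.03125 + 0.00390625 + 0.001953125 + 0.0009765625
= 1.6006
Since 1.6006 > 1, prefix-free code does not exist


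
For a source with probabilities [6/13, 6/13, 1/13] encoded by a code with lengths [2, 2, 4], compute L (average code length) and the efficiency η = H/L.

Average length L = Σ p_i × l_i = 2.1538 bits
Entropy H = 1.3143 bits
Efficiency η = H/L × 100% = 61.02%


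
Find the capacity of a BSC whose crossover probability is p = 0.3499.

For BSC with error probability p:
C = 1 - H(p) where H(p) is binary entropy
H(0.3499) = -0.3499 × log₂(0.3499) - 0.6501 × log₂(0.6501)
H(p) = 0.9340
C = 1 - 0.9340 = 0.0660 bits/use


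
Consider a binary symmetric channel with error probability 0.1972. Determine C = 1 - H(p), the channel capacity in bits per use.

For BSC with error probability p:
C = 1 - H(p) where H(p) is binary entropy
H(0.1972) = -0.1972 × log₂(0.1972) - 0.8028 × log₂(0.8028)
H(p) = 0.7163
C = 1 - 0.7163 = 0.2837 bits/use


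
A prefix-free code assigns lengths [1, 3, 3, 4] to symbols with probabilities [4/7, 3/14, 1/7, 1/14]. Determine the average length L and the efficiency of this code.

Average length L = Σ p_i × l_i = 1.9286 bits
Entropy H = 1.6106 bits
Efficiency η = H/L × 100% = 83.51%


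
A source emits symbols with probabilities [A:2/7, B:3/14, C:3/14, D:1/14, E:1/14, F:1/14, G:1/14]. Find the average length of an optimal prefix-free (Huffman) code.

Huffman tree construction:
Combine smallest probabilities repeatedly
Resulting codes:
  A: 10 (length 2)
  B: 00 (length 2)
  C: 01 (length 2)
  D: 1100 (length 4)
  E: 1101 (length 4)
  F: 1110 (length 4)
  G: 1111 (length 4)
Average length = Σ p(s) × length(s) = 2.5714 bits


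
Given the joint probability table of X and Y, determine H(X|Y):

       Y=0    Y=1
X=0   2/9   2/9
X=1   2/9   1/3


H(X|Y) = Σ_y p(y) H(X|Y=y)
  p(Y=0) = 4/9, H(X|Y=0) = 1.0000
  p(Y=1) = 5/9, H(X|Y=1) = 0.9710
H(X|Y) = 0.4444×1.0000 + 0.5556×0.9710 = 0.9839 bits


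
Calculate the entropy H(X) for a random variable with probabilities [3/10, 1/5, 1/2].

H(X) = -Σ p(x) log₂ p(x)
  -3/10 × log₂(3/10) = 0.5211
  -1/5 × log₂(1/5) = 0.4644
  -1/2 × log₂(1/2) = 0.5000
H(X) = 1.4855 bits


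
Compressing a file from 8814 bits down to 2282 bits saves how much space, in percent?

Space savings = (1 - Compressed/Original) × 100%
= (1 - 2282/8814) × 100%
= 74.11%


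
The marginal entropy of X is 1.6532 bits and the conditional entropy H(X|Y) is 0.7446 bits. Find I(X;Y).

I(X;Y) = H(X) - H(X|Y)
I(X;Y) = 1.6532 - 0.7446 = 0.9086 bits


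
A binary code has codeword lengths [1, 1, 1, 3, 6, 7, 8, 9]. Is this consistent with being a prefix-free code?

Kraft inequality: Σ 2^(-l_i) ≤ 1 for prefix-free code
Calculating: 2^(-1) + 2^(-1) + 2^(-1) + 2^(-3) + 2^(-6) + 2^(-7) + 2^(-8) + 2^(-9)
= 0.5 + 0.5 + 0.5 + 0.125 + 0.015625 + 0.0078125 + 0.00390625 + 0.001953125
= 1.6543
Since 1.6543 > 1, prefix-free code does not exist


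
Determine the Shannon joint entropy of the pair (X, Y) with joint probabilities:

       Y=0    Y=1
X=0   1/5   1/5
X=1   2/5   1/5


H(X,Y) = -Σ p(x,y) log₂ p(x,y)
  p(0,0)=1/5: -0.2000 × log₂(0.2000) = 0.4644
  p(0,1)=1/5: -0.2000 × log₂(0.2000) = 0.4644
  p(1,0)=2/5: -0.4000 × log₂(0.4000) = 0.5288
  p(1,1)=1/5: -0.2000 × log₂(0.2000) = 0.4644
H(X,Y) = 1.9219 bits


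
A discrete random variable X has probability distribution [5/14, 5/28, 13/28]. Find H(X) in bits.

H(X) = -Σ p(x) log₂ p(x)
  -5/14 × log₂(5/14) = 0.5305
  -5/28 × log₂(5/28) = 0.4438
  -13/28 × log₂(13/28) = 0.5139
H(X) = 1.4883 bits


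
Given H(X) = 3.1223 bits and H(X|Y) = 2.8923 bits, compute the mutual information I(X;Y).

I(X;Y) = H(X) - H(X|Y)
I(X;Y) = 3.1223 - 2.8923 = 0.23 bits


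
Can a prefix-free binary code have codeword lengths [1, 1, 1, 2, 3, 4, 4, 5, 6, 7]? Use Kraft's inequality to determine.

Kraft inequality: Σ 2^(-l_i) ≤ 1 for prefix-free code
Calculating: 2^(-1) + 2^(-1) + 2^(-1) + 2^(-2) + 2^(-3) + 2^(-4) + 2^(-4) + 2^(-5) + 2^(-6) + 2^(-7)
= 0.5 + 0.5 + 0.5 + 0.25 + 0.125 + 0.0625 + 0.0625 + 0.03125 + 0.015625 + 0.0078125
= 2.0547
Since 2.0547 > 1, prefix-free code does not exist


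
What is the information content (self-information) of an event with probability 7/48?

Information content I(x) = -log₂(p(x))
I = -log₂(7/48) = -log₂(0.1458)
I = 2.7776 bits


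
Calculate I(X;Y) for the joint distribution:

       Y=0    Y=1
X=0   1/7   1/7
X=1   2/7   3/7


H(X) = 0.8631, H(Y) = 0.9852, H(X,Y) = 1.8424
I(X;Y) = H(X) + H(Y) - H(X,Y) = 0.0060 bits


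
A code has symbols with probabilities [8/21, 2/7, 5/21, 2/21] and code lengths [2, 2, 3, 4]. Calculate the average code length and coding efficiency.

Average length L = Σ p_i × l_i = 2.4286 bits
Entropy H = 1.8628 bits
Efficiency η = H/L × 100% = 76.70%


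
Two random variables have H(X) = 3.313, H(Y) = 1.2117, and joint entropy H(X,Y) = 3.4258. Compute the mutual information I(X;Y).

I(X;Y) = H(X) + H(Y) - H(X,Y)
I(X;Y) = 3.313 + 1.2117 - 3.4258 = 1.0989 bits


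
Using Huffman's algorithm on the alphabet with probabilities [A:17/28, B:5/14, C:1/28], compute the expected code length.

Huffman tree construction:
Combine smallest probabilities repeatedly
Resulting codes:
  A: 1 (length 1)
  B: 01 (length 2)
  C: 00 (length 2)
Average length = Σ p(s) × length(s) = 1.3929 bits


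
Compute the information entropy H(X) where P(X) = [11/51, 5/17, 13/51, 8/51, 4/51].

H(X) = -Σ p(x) log₂ p(x)
  -11/51 × log₂(11/51) = 0.4773
  -5/17 × log₂(5/17) = 0.5193
  -13/51 × log₂(13/51) = 0.5027
  -8/51 × log₂(8/51) = 0.4192
  -4/51 × log₂(4/51) = 0.2880
H(X) = 2.2065 bits


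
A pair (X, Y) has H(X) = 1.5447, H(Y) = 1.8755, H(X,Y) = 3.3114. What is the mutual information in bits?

I(X;Y) = H(X) + H(Y) - H(X,Y)
I(X;Y) = 1.5447 + 1.8755 - 3.3114 = 0.1088 bits


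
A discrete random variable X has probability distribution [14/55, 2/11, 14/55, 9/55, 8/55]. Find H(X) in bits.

H(X) = -Σ p(x) log₂ p(x)
  -14/55 × log₂(14/55) = 0.5025
  -2/11 × log₂(2/11) = 0.4472
  -14/55 × log₂(14/55) = 0.5025
  -9/55 × log₂(9/55) = 0.4273
  -8/55 × log₂(8/55) = 0.4046
H(X) = 2.2840 bits


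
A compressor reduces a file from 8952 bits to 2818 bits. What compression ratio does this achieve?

Compression ratio = Original / Compressed
= 8952 / 2818 = 3.18:1


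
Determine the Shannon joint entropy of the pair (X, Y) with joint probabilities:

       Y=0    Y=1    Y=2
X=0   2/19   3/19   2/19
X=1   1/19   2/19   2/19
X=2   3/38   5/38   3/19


H(X,Y) = -Σ p(x,y) log₂ p(x,y)
  p(0,0)=2/19: -0.1053 × log₂(0.1053) = 0.3419
  p(0,1)=3/19: -0.1579 × log₂(0.1579) = 0.4205
  p(0,2)=2/19: -0.1053 × log₂(0.1053) = 0.3419
  p(1,0)=1/19: -0.0526 × log₂(0.0526) = 0.2236
  p(1,1)=2/19: -0.1053 × log₂(0.1053) = 0.3419
  p(1,2)=2/19: -0.1053 × log₂(0.1053) = 0.3419
  p(2,0)=3/38: -0.0789 × log₂(0.0789) = 0.2892
  p(2,1)=5/38: -0.1316 × log₂(0.1316) = 0.3850
  p(2,2)=3/19: -0.1579 × log₂(0.1579) = 0.4205
H(X,Y) = 3.1062 bits


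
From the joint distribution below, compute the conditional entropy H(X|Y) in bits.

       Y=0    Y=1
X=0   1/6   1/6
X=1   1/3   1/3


H(X|Y) = Σ_y p(y) H(X|Y=y)
  p(Y=0) = 1/2, H(X|Y=0) = 0.9183
  p(Y=1) = 1/2, H(X|Y=1) = 0.9183
H(X|Y) = 0.5000×0.9183 + 0.5000×0.9183 = 0.9183 bits


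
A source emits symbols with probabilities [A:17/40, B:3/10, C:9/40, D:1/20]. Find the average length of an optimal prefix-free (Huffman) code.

Huffman tree construction:
Combine smallest probabilities repeatedly
Resulting codes:
  A: 0 (length 1)
  B: 11 (length 2)
  C: 101 (length 3)
  D: 100 (length 3)
Average length = Σ p(s) × length(s) = 1.8500 bits


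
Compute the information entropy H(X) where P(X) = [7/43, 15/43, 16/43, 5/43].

H(X) = -Σ p(x) log₂ p(x)
  -7/43 × log₂(7/43) = 0.4263
  -15/43 × log₂(15/43) = 0.5300
  -16/43 × log₂(16/43) = 0.5307
  -5/43 × log₂(5/43) = 0.3610
H(X) = 1.8480 bits


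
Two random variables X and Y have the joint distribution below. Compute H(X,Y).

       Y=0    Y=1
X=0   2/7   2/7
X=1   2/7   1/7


H(X,Y) = -Σ p(x,y) log₂ p(x,y)
  p(0,0)=2/7: -0.2857 × log₂(0.2857) = 0.5164
  p(0,1)=2/7: -0.2857 × log₂(0.2857) = 0.5164
  p(1,0)=2/7: -0.2857 × log₂(0.2857) = 0.5164
  p(1,1)=1/7: -0.1429 × log₂(0.1429) = 0.4011
H(X,Y) = 1.9502 bits


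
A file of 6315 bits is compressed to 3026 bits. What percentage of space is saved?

Space savings = (1 - Compressed/Original) × 100%
= (1 - 3026/6315) × 100%
= 52.08%


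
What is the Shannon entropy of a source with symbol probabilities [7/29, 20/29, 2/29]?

H(X) = -Σ p(x) log₂ p(x)
  -7/29 × log₂(7/29) = 0.4950
  -20/29 × log₂(20/29) = 0.3697
  -2/29 × log₂(2/29) = 0.2661
H(X) = 1.1307 bits


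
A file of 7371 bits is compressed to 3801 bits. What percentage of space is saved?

Space savings = (1 - Compressed/Original) × 100%
= (1 - 3801/7371) × 100%
= 48.43%


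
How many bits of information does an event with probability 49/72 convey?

Information content I(x) = -log₂(p(x))
I = -log₂(49/72) = -log₂(0.6806)
I = 0.5552 bits


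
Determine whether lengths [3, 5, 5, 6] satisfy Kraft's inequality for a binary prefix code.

Kraft inequality: Σ 2^(-l_i) ≤ 1 for prefix-free code
Calculating: 2^(-3) + 2^(-5) + 2^(-5) + 2^(-6)
= 0.125 + 0.03125 + 0.03125 + 0.015625
= 0.2031
Since 0.2031 ≤ 1, prefix-free code exists


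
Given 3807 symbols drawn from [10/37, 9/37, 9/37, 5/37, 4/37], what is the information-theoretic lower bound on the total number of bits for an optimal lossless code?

Entropy H = 2.2395 bits/symbol
Minimum bits = H × n = 2.2395 × 3807
= 8525.85 bits


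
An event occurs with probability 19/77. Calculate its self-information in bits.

Information content I(x) = -log₂(p(x))
I = -log₂(19/77) = -log₂(0.2468)
I = 2.0189 bits


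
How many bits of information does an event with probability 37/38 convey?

Information content I(x) = -log₂(p(x))
I = -log₂(37/38) = -log₂(0.9737)
I = 0.0385 bits


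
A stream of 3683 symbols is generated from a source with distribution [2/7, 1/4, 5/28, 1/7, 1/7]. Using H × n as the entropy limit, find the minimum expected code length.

Entropy H = 2.2623 bits/symbol
Minimum bits = H × n = 2.2623 × 3683
= 8332.11 bits


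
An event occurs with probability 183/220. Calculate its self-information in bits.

Information content I(x) = -log₂(p(x))
I = -log₂(183/220) = -log₂(0.8318)
I = 0.2657 bits


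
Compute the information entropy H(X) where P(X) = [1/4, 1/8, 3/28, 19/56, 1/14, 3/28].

H(X) = -Σ p(x) log₂ p(x)
  -1/4 × log₂(1/4) = 0.5000
  -1/8 × log₂(1/8) = 0.3750
  -3/28 × log₂(3/28) = 0.3453
  -19/56 × log₂(19/56) = 0.5291
  -1/14 × log₂(1/14) = 0.2720
  -3/28 × log₂(3/28) = 0.3453
H(X) = 2.3666 bits


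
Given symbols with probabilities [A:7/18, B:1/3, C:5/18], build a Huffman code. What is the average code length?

Huffman tree construction:
Combine smallest probabilities repeatedly
Resulting codes:
  A: 0 (length 1)
  B: 11 (length 2)
  C: 10 (length 2)
Average length = Σ p(s) × length(s) = 1.6111 bits


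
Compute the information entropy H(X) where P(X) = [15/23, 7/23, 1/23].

H(X) = -Σ p(x) log₂ p(x)
  -15/23 × log₂(15/23) = 0.4022
  -7/23 × log₂(7/23) = 0.5223
  -1/23 × log₂(1/23) = 0.1967
H(X) = 1.1212 bits


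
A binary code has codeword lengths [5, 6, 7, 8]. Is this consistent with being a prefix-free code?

Kraft inequality: Σ 2^(-l_i) ≤ 1 for prefix-free code
Calculating: 2^(-5) + 2^(-6) + 2^(-7) + 2^(-8)
= 0.03125 + 0.015625 + 0.0078125 + 0.00390625
= 0.0586
Since 0.0586 ≤ 1, prefix-free code exists


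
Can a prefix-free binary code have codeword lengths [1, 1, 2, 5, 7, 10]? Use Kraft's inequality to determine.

Kraft inequality: Σ 2^(-l_i) ≤ 1 for prefix-free code
Calculating: 2^(-1) + 2^(-1) + 2^(-2) + 2^(-5) + 2^(-7) + 2^(-10)
= 0.5 + 0.5 + 0.25 + 0.03125 + 0.0078125 + 0.0009765625
= 1.2900
Since 1.2900 > 1, prefix-free code does not exist


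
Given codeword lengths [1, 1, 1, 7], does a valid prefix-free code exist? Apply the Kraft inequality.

Kraft inequality: Σ 2^(-l_i) ≤ 1 for prefix-free code
Calculating: 2^(-1) + 2^(-1) + 2^(-1) + 2^(-7)
= 0.5 + 0.5 + 0.5 + 0.0078125
= 1.5078
Since 1.5078 > 1, prefix-free code does not exist


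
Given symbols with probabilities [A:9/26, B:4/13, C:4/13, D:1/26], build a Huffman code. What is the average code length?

Huffman tree construction:
Combine smallest probabilities repeatedly
Resulting codes:
  A: 11 (length 2)
  B: 01 (length 2)
  C: 10 (length 2)
  D: 00 (length 2)
Average length = Σ p(s) × length(s) = 2.0000 bits


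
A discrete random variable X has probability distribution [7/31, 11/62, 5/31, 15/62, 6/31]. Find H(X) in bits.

H(X) = -Σ p(x) log₂ p(x)
  -7/31 × log₂(7/31) = 0.4848
  -11/62 × log₂(11/62) = 0.4426
  -5/31 × log₂(5/31) = 0.4246
  -15/62 × log₂(15/62) = 0.4953
  -6/31 × log₂(6/31) = 0.4586
H(X) = 2.3058 bits


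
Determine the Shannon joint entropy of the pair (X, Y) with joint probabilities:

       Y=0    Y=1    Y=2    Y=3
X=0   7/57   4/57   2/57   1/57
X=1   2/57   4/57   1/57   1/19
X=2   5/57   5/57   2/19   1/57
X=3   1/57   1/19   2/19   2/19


H(X,Y) = -Σ p(x,y) log₂ p(x,y)
  p(0,0)=7/57: -0.1228 × log₂(0.1228) = 0.3716
  p(0,1)=4/57: -0.0702 × log₂(0.0702) = 0.2690
  p(0,2)=2/57: -0.0351 × log₂(0.0351) = 0.1696
  p(0,3)=1/57: -0.0175 × log₂(0.0175) = 0.1023
  p(1,0)=2/57: -0.0351 × log₂(0.0351) = 0.1696
  p(1,1)=4/57: -0.0702 × log₂(0.0702) = 0.2690
  p(1,2)=1/57: -0.0175 × log₂(0.0175) = 0.1023
  p(1,3)=1/19: -0.0526 × log₂(0.0526) = 0.2236
  p(2,0)=5/57: -0.0877 × log₂(0.0877) = 0.3080
  p(2,1)=5/57: -0.0877 × log₂(0.0877) = 0.3080
  p(2,2)=2/19: -0.1053 × log₂(0.1053) = 0.3419
  p(2,3)=1/57: -0.0175 × log₂(0.0175) = 0.1023
  p(3,0)=1/57: -0.0175 × log₂(0.0175) = 0.1023
  p(3,1)=1/19: -0.0526 × log₂(0.0526) = 0.2236
  p(3,2)=2/19: -0.1053 × log₂(0.1053) = 0.3419
  p(3,3)=2/19: -0.1053 × log₂(0.1053) = 0.3419
H(X,Y) = 3.7468 bits


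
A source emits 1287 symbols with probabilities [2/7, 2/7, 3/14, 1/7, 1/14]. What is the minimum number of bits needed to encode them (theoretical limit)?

Entropy H = 2.1820 bits/symbol
Minimum bits = H × n = 2.1820 × 1287
= 2808.24 bits


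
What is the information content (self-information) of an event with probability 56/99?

Information content I(x) = -log₂(p(x))
I = -log₂(56/99) = -log₂(0.5657)
I = 0.8220 bits


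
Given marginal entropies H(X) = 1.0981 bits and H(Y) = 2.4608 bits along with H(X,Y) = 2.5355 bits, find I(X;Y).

I(X;Y) = H(X) + H(Y) - H(X,Y)
I(X;Y) = 1.0981 + 2.4608 - 2.5355 = 1.0234 bits


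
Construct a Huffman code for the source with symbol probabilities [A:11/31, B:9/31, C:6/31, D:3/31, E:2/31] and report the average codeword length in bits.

Huffman tree construction:
Combine smallest probabilities repeatedly
Resulting codes:
  A: 11 (length 2)
  B: 10 (length 2)
  C: 01 (length 2)
  D: 001 (length 3)
  E: 000 (length 3)
Average length = Σ p(s) × length(s) = 2.1613 bits


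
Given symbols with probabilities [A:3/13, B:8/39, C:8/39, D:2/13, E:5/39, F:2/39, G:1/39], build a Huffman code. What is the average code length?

Huffman tree construction:
Combine smallest probabilities repeatedly
Resulting codes:
  A: 10 (length 2)
  B: 111 (length 3)
  C: 00 (length 2)
  D: 110 (length 3)
  E: 011 (length 3)
  F: 0101 (length 4)
  G: 0100 (length 4)
Average length = Σ p(s) × length(s) = 2.6410 bits


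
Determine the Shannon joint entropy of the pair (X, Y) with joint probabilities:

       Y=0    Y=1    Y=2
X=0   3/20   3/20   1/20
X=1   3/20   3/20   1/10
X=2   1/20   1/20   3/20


H(X,Y) = -Σ p(x,y) log₂ p(x,y)
  p(0,0)=3/20: -0.1500 × log₂(0.1500) = 0.4105
  p(0,1)=3/20: -0.1500 × log₂(0.1500) = 0.4105
  p(0,2)=1/20: -0.0500 × log₂(0.0500) = 0.2161
  p(1,0)=3/20: -0.1500 × log₂(0.1500) = 0.4105
  p(1,1)=3/20: -0.1500 × log₂(0.1500) = 0.4105
  p(1,2)=1/10: -0.1000 × log₂(0.1000) = 0.3322
  p(2,0)=1/20: -0.0500 × log₂(0.0500) = 0.2161
  p(2,1)=1/20: -0.0500 × log₂(0.0500) = 0.2161
  p(2,2)=3/20: -0.1500 × log₂(0.1500) = 0.4105
H(X,Y) = 3.0332 bits


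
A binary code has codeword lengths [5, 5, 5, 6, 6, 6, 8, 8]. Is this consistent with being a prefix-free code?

Kraft inequality: Σ 2^(-l_i) ≤ 1 for prefix-free code
Calculating: 2^(-5) + 2^(-5) + 2^(-5) + 2^(-6) + 2^(-6) + 2^(-6) + 2^(-8) + 2^(-8)
= 0.03125 + 0.03125 + 0.03125 + 0.015625 + 0.015625 + 0.015625 + 0.00390625 + 0.00390625
= 0.1484
Since 0.1484 ≤ 1, prefix-free code exists


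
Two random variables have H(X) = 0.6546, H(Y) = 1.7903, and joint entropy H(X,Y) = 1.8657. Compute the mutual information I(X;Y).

I(X;Y) = H(X) + H(Y) - H(X,Y)
I(X;Y) = 0.6546 + 1.7903 - 1.8657 = 0.5792 bits


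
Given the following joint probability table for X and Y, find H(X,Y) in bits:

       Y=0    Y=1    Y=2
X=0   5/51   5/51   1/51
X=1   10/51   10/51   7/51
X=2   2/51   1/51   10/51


H(X,Y) = -Σ p(x,y) log₂ p(x,y)
  p(0,0)=5/51: -0.0980 × log₂(0.0980) = 0.3285
  p(0,1)=5/51: -0.0980 × log₂(0.0980) = 0.3285
  p(0,2)=1/51: -0.0196 × log₂(0.0196) = 0.1112
  p(1,0)=10/51: -0.1961 × log₂(0.1961) = 0.4609
  p(1,1)=10/51: -0.1961 × log₂(0.1961) = 0.4609
  p(1,2)=7/51: -0.1373 × log₂(0.1373) = 0.3932
  p(2,0)=2/51: -0.0392 × log₂(0.0392) = 0.1832
  p(2,1)=1/51: -0.0196 × log₂(0.0196) = 0.1112
  p(2,2)=10/51: -0.1961 × log₂(0.1961) = 0.4609
H(X,Y) = 2.8385 bits


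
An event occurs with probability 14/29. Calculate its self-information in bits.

Information content I(x) = -log₂(p(x))
I = -log₂(14/29) = -log₂(0.4828)
I = 1.0506 bits


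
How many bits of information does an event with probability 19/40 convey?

Information content I(x) = -log₂(p(x))
I = -log₂(19/40) = -log₂(0.4750)
I = 1.0740 bits


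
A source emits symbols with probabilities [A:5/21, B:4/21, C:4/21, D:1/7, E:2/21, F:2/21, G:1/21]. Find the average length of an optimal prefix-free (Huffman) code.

Huffman tree construction:
Combine smallest probabilities repeatedly
Resulting codes:
  A: 01 (length 2)
  B: 111 (length 3)
  C: 00 (length 2)
  D: 101 (length 3)
  E: 1101 (length 4)
  F: 100 (length 3)
  G: 1100 (length 4)
Average length = Σ p(s) × length(s) = 2.7143 bits


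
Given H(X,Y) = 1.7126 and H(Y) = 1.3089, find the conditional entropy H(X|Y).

Chain rule: H(X,Y) = H(X|Y) + H(Y)
H(X|Y) = H(X,Y) - H(Y) = 1.7126 - 1.3089 = 0.4037 bits


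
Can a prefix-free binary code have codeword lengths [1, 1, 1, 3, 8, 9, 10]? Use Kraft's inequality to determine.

Kraft inequality: Σ 2^(-l_i) ≤ 1 for prefix-free code
Calculating: 2^(-1) + 2^(-1) + 2^(-1) + 2^(-3) + 2^(-8) + 2^(-9) + 2^(-10)
= 0.5 + 0.5 + 0.5 + 0.125 + 0.00390625 + 0.001953125 + 0.0009765625
= 1.6318
Since 1.6318 > 1, prefix-free code does not exist


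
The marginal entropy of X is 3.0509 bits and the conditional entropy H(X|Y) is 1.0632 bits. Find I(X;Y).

I(X;Y) = H(X) - H(X|Y)
I(X;Y) = 3.0509 - 1.0632 = 1.9877 bits


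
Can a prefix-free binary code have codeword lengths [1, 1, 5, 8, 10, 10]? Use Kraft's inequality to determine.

Kraft inequality: Σ 2^(-l_i) ≤ 1 for prefix-free code
Calculating: 2^(-1) + 2^(-1) + 2^(-5) + 2^(-8) + 2^(-10) + 2^(-10)
= 0.5 + 0.5 + 0.03125 + 0.00390625 + 0.0009765625 + 0.0009765625
= 1.0371
Since 1.0371 > 1, prefix-free code does not exist


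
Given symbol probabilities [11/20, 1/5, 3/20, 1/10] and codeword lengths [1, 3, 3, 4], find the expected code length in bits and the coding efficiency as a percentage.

Average length L = Σ p_i × l_i = 2.0000 bits
Entropy H = 1.6815 bits
Efficiency η = H/L × 100% = 84.07%


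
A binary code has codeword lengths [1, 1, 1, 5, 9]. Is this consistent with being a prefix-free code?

Kraft inequality: Σ 2^(-l_i) ≤ 1 for prefix-free code
Calculating: 2^(-1) + 2^(-1) + 2^(-1) + 2^(-5) + 2^(-9)
= 0.5 + 0.5 + 0.5 + 0.03125 + 0.001953125
= 1.5332
Since 1.5332 > 1, prefix-free code does not exist


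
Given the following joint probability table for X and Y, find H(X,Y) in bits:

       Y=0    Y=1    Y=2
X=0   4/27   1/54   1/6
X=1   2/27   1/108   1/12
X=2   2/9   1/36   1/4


H(X,Y) = -Σ p(x,y) log₂ p(x,y)
  p(0,0)=4/27: -0.1481 × log₂(0.1481) = 0.4081
  p(0,1)=1/54: -0.0185 × log₂(0.0185) = 0.1066
  p(0,2)=1/6: -0.1667 × log₂(0.1667) = 0.4308
  p(1,0)=2/27: -0.0741 × log₂(0.0741) = 0.2781
  p(1,1)=1/108: -0.0093 × log₂(0.0093) = 0.0625
  p(1,2)=1/12: -0.0833 × log₂(0.0833) = 0.2987
  p(2,0)=2/9: -0.2222 × log₂(0.2222) = 0.4822
  p(2,1)=1/36: -0.0278 × log₂(0.0278) = 0.1436
  p(2,2)=1/4: -0.2500 × log₂(0.2500) = 0.5000
H(X,Y) = 2.7108 bits


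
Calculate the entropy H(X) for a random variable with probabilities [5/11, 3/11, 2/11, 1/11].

H(X) = -Σ p(x) log₂ p(x)
  -5/11 × log₂(5/11) = 0.5170
  -3/11 × log₂(3/11) = 0.5112
  -2/11 × log₂(2/11) = 0.4472
  -1/11 × log₂(1/11) = 0.3145
H(X) = 1.7899 bits


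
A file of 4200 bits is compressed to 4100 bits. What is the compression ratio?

Compression ratio = Original / Compressed
= 4200 / 4100 = 1.02:1


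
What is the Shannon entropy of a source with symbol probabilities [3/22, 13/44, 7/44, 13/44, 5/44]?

H(X) = -Σ p(x) log₂ p(x)
  -3/22 × log₂(3/22) = 0.3920
  -13/44 × log₂(13/44) = 0.5197
  -7/44 × log₂(7/44) = 0.4219
  -13/44 × log₂(13/44) = 0.5197
  -5/44 × log₂(5/44) = 0.3565
H(X) = 2.2098 bits


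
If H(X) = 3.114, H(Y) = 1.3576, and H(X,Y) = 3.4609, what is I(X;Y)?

I(X;Y) = H(X) + H(Y) - H(X,Y)
I(X;Y) = 3.114 + 1.3576 - 3.4609 = 1.0107 bits


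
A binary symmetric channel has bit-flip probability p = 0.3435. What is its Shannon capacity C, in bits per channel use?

For BSC with error probability p:
C = 1 - H(p) where H(p) is binary entropy
H(0.3435) = -0.3435 × log₂(0.3435) - 0.6565 × log₂(0.6565)
H(p) = 0.9281
C = 1 - 0.9281 = 0.0719 bits/use


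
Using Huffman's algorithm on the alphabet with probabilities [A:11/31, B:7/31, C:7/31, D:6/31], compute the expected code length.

Huffman tree construction:
Combine smallest probabilities repeatedly
Resulting codes:
  A: 11 (length 2)
  B: 01 (length 2)
  C: 10 (length 2)
  D: 00 (length 2)
Average length = Σ p(s) × length(s) = 2.0000 bits


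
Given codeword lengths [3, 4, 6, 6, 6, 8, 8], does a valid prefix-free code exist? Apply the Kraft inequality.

Kraft inequality: Σ 2^(-l_i) ≤ 1 for prefix-free code
Calculating: 2^(-3) + 2^(-4) + 2^(-6) + 2^(-6) + 2^(-6) + 2^(-8) + 2^(-8)
= 0.125 + 0.0625 + 0.015625 + 0.015625 + 0.015625 + 0.00390625 + 0.00390625
= 0.2422
Since 0.2422 ≤ 1, prefix-free code exists


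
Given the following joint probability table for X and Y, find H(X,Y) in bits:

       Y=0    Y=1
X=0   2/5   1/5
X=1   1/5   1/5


H(X,Y) = -Σ p(x,y) log₂ p(x,y)
  p(0,0)=2/5: -0.4000 × log₂(0.4000) = 0.5288
  p(0,1)=1/5: -0.2000 × log₂(0.2000) = 0.4644
  p(1,0)=1/5: -0.2000 × log₂(0.2000) = 0.4644
  p(1,1)=1/5: -0.2000 × log₂(0.2000) = 0.4644
H(X,Y) = 1.9219 bits


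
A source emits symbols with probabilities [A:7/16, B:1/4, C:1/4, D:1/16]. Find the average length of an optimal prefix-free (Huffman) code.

Huffman tree construction:
Combine smallest probabilities repeatedly
Resulting codes:
  A: 0 (length 1)
  B: 111 (length 3)
  C: 10 (length 2)
  D: 110 (length 3)
Average length = Σ p(s) × length(s) = 1.8750 bits


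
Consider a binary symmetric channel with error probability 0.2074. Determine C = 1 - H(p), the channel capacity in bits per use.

For BSC with error probability p:
C = 1 - H(p) where H(p) is binary entropy
H(0.2074) = -0.2074 × log₂(0.2074) - 0.7926 × log₂(0.7926)
H(p) = 0.7365
C = 1 - 0.7365 = 0.2635 bits/use


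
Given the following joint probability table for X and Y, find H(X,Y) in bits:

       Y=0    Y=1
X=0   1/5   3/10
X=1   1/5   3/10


H(X,Y) = -Σ p(x,y) log₂ p(x,y)
  p(0,0)=1/5: -0.2000 × log₂(0.2000) = 0.4644
  p(0,1)=3/10: -0.3000 × log₂(0.3000) = 0.5211
  p(1,0)=1/5: -0.2000 × log₂(0.2000) = 0.4644
  p(1,1)=3/10: -0.3000 × log₂(0.3000) = 0.5211
H(X,Y) = 1.9710 bits


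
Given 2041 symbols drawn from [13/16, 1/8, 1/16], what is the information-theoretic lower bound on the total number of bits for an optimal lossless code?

Entropy H = 0.8684 bits/symbol
Minimum bits = H × n = 0.8684 × 2041
= 1772.39 bits


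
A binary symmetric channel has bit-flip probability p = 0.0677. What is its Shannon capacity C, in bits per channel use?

For BSC with error probability p:
C = 1 - H(p) where H(p) is binary entropy
H(0.0677) = -0.0677 × log₂(0.0677) - 0.9323 × log₂(0.9323)
H(p) = 0.3573
C = 1 - 0.3573 = 0.6427 bits/use


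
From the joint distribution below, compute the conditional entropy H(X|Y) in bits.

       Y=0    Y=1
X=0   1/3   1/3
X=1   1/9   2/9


H(X|Y) = Σ_y p(y) H(X|Y=y)
  p(Y=0) = 4/9, H(X|Y=0) = 0.8113
  p(Y=1) = 5/9, H(X|Y=1) = 0.9710
H(X|Y) = 0.4444×0.8113 + 0.5556×0.9710 = 0.9000 bits


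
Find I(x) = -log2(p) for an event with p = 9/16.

Information content I(x) = -log₂(p(x))
I = -log₂(9/16) = -log₂(0.5625)
I = 0.8301 bits


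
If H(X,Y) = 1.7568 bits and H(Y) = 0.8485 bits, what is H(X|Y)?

Chain rule: H(X,Y) = H(X|Y) + H(Y)
H(X|Y) = H(X,Y) - H(Y) = 1.7568 - 0.8485 = 0.9083 bits


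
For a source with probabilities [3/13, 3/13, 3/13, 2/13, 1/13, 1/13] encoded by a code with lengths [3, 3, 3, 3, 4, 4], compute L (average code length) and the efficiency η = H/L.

Average length L = Σ p_i × l_i = 3.1538 bits
Entropy H = 2.4493 bits
Efficiency η = H/L × 100% = 77.66%


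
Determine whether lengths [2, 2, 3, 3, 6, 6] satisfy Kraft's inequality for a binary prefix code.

Kraft inequality: Σ 2^(-l_i) ≤ 1 for prefix-free code
Calculating: 2^(-2) + 2^(-2) + 2^(-3) + 2^(-3) + 2^(-6) + 2^(-6)
= 0.25 + 0.25 + 0.125 + 0.125 + 0.015625 + 0.015625
= 0.7812
Since 0.7812 ≤ 1, prefix-free code exists


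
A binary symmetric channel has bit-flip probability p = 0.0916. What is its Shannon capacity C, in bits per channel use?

For BSC with error probability p:
C = 1 - H(p) where H(p) is binary entropy
H(0.0916) = -0.0916 × log₂(0.0916) - 0.9084 × log₂(0.9084)
H(p) = 0.4418
C = 1 - 0.4418 = 0.5582 bits/use


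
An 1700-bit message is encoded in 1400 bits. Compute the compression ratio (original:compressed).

Compression ratio = Original / Compressed
= 1700 / 1400 = 1.21:1


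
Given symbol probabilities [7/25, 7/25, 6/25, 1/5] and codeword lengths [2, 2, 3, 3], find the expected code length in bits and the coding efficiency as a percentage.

Average length L = Σ p_i × l_i = 2.4400 bits
Entropy H = 1.9870 bits
Efficiency η = H/L × 100% = 81.43%


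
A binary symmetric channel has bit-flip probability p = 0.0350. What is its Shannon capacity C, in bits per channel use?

For BSC with error probability p:
C = 1 - H(p) where H(p) is binary entropy
H(0.0350) = -0.0350 × log₂(0.0350) - 0.9650 × log₂(0.9650)
H(p) = 0.2189
C = 1 - 0.2189 = 0.7811 bits/use


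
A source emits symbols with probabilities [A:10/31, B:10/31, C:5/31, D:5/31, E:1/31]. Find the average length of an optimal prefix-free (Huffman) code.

Huffman tree construction:
Combine smallest probabilities repeatedly
Resulting codes:
  A: 10 (length 2)
  B: 11 (length 2)
  C: 011 (length 3)
  D: 00 (length 2)
  E: 010 (length 3)
Average length = Σ p(s) × length(s) = 2.1935 bits


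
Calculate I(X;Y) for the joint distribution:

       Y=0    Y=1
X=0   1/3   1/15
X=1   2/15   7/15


H(X) = 0.9710, H(Y) = 0.9968, H(X,Y) = 1.6895
I(X;Y) = H(X) + H(Y) - H(X,Y) = 0.2783 bits


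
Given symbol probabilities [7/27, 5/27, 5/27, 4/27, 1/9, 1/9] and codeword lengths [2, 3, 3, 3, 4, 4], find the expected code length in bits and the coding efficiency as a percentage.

Average length L = Σ p_i × l_i = 2.9630 bits
Entropy H = 2.5186 bits
Efficiency η = H/L × 100% = 85.00%


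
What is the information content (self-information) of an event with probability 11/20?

Information content I(x) = -log₂(p(x))
I = -log₂(11/20) = -log₂(0.5500)
I = 0.8625 bits


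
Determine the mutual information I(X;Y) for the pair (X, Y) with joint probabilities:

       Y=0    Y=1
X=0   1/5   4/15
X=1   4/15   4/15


H(X) = 0.9968, H(Y) = 0.9968, H(X,Y) = 1.9899
I(X;Y) = H(X) + H(Y) - H(X,Y) = 0.0037 bits


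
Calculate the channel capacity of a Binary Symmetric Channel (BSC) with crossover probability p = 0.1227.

For BSC with error probability p:
C = 1 - H(p) where H(p) is binary entropy
H(0.1227) = -0.1227 × log₂(0.1227) - 0.8773 × log₂(0.8773)
H(p) = 0.5371
C = 1 - 0.5371 = 0.4629 bits/use


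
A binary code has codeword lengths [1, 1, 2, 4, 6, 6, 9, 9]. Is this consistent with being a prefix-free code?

Kraft inequality: Σ 2^(-l_i) ≤ 1 for prefix-free code
Calculating: 2^(-1) + 2^(-1) + 2^(-2) + 2^(-4) + 2^(-6) + 2^(-6) + 2^(-9) + 2^(-9)
= 0.5 + 0.5 + 0.25 + 0.0625 + 0.015625 + 0.015625 + 0.001953125 + 0.001953125
= 1.3477
Since 1.3477 > 1, prefix-free code does not exist


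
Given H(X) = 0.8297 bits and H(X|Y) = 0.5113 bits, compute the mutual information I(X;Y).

I(X;Y) = H(X) - H(X|Y)
I(X;Y) = 0.8297 - 0.5113 = 0.3184 bits


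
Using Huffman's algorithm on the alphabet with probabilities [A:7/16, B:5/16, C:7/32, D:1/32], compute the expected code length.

Huffman tree construction:
Combine smallest probabilities repeatedly
Resulting codes:
  A: 0 (length 1)
  B: 11 (length 2)
  C: 101 (length 3)
  D: 100 (length 3)
Average length = Σ p(s) × length(s) = 1.8125 bits


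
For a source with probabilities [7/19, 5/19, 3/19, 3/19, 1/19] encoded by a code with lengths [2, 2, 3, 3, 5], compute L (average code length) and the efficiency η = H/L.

Average length L = Σ p_i × l_i = 2.4737 bits
Entropy H = 2.1021 bits
Efficiency η = H/L × 100% = 84.98%


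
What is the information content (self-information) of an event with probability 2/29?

Information content I(x) = -log₂(p(x))
I = -log₂(2/29) = -log₂(0.0690)
I = 3.8580 bits


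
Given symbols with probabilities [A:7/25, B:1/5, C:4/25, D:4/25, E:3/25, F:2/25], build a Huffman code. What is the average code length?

Huffman tree construction:
Combine smallest probabilities repeatedly
Resulting codes:
  A: 10 (length 2)
  B: 00 (length 2)
  C: 110 (length 3)
  D: 111 (length 3)
  E: 011 (length 3)
  F: 010 (length 3)
Average length = Σ p(s) × length(s) = 2.5200 bits


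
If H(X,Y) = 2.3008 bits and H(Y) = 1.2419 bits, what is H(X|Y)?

Chain rule: H(X,Y) = H(X|Y) + H(Y)
H(X|Y) = H(X,Y) - H(Y) = 2.3008 - 1.2419 = 1.0589 bits


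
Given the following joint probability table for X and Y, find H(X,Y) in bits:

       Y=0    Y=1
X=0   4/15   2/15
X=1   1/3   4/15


H(X,Y) = -Σ p(x,y) log₂ p(x,y)
  p(0,0)=4/15: -0.2667 × log₂(0.2667) = 0.5085
  p(0,1)=2/15: -0.1333 × log₂(0.1333) = 0.3876
  p(1,0)=1/3: -0.3333 × log₂(0.3333) = 0.5283
  p(1,1)=4/15: -0.2667 × log₂(0.2667) = 0.5085
H(X,Y) = 1.9329 bits


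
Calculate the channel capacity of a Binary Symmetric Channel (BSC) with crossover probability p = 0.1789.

For BSC with error probability p:
C = 1 - H(p) where H(p) is binary entropy
H(0.1789) = -0.1789 × log₂(0.1789) - 0.8211 × log₂(0.8211)
H(p) = 0.6777
C = 1 - 0.6777 = 0.3223 bits/use


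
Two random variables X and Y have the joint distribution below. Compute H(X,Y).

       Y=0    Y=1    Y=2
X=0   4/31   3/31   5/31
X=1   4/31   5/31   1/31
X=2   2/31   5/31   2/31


H(X,Y) = -Σ p(x,y) log₂ p(x,y)
  p(0,0)=4/31: -0.1290 × log₂(0.1290) = 0.3812
  p(0,1)=3/31: -0.0968 × log₂(0.0968) = 0.3261
  p(0,2)=5/31: -0.1613 × log₂(0.1613) = 0.4246
  p(1,0)=4/31: -0.1290 × log₂(0.1290) = 0.3812
  p(1,1)=5/31: -0.1613 × log₂(0.1613) = 0.4246
  p(1,2)=1/31: -0.0323 × log₂(0.0323) = 0.1598
  p(2,0)=2/31: -0.0645 × log₂(0.0645) = 0.2551
  p(2,1)=5/31: -0.1613 × log₂(0.1613) = 0.4246
  p(2,2)=2/31: -0.0645 × log₂(0.0645) = 0.2551
H(X,Y) = 3.0321 bits


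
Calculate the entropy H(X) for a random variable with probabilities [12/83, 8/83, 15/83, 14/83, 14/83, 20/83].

H(X) = -Σ p(x) log₂ p(x)
  -12/83 × log₂(12/83) = 0.4034
  -8/83 × log₂(8/83) = 0.3253
  -15/83 × log₂(15/83) = 0.4461
  -14/83 × log₂(14/83) = 0.4331
  -14/83 × log₂(14/83) = 0.4331
  -20/83 × log₂(20/83) = 0.4947
H(X) = 2.5357 bits


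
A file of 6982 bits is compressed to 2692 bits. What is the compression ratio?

Compression ratio = Original / Compressed
= 6982 / 2692 = 2.59:1


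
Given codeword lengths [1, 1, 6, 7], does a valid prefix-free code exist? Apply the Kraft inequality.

Kraft inequality: Σ 2^(-l_i) ≤ 1 for prefix-free code
Calculating: 2^(-1) + 2^(-1) + 2^(-6) + 2^(-7)
= 0.5 + 0.5 + 0.015625 + 0.0078125
= 1.0234
Since 1.0234 > 1, prefix-free code does not exist


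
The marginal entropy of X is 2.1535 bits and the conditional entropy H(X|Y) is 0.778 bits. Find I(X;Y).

I(X;Y) = H(X) - H(X|Y)
I(X;Y) = 2.1535 - 0.778 = 1.3755 bits


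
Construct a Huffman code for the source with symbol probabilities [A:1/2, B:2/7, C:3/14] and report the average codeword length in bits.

Huffman tree construction:
Combine smallest probabilities repeatedly
Resulting codes:
  A: 0 (length 1)
  B: 11 (length 2)
  C: 10 (length 2)
Average length = Σ p(s) × length(s) = 1.5000 bits


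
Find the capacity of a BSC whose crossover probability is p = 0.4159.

For BSC with error probability p:
C = 1 - H(p) where H(p) is binary entropy
H(0.4159) = -0.4159 × log₂(0.4159) - 0.5841 × log₂(0.5841)
H(p) = 0.9795
C = 1 - 0.9795 = 0.0205 bits/use


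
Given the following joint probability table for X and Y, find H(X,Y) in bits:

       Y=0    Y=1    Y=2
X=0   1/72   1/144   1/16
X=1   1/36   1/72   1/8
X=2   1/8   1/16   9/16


H(X,Y) = -Σ p(x,y) log₂ p(x,y)
  p(0,0)=1/72: -0.0139 × log₂(0.0139) = 0.0857
  p(0,1)=1/144: -0.0069 × log₂(0.0069) = 0.0498
  p(0,2)=1/16: -0.0625 × log₂(0.0625) = 0.2500
  p(1,0)=1/36: -0.0278 × log₂(0.0278) = 0.1436
  p(1,1)=1/72: -0.0139 × log₂(0.0139) = 0.0857
  p(1,2)=1/8: -0.1250 × log₂(0.1250) = 0.3750
  p(2,0)=1/8: -0.1250 × log₂(0.1250) = 0.3750
  p(2,1)=1/16: -0.0625 × log₂(0.0625) = 0.2500
  p(2,2)=9/16: -0.5625 × log₂(0.5625) = 0.4669
H(X,Y) = 2.0817 bits


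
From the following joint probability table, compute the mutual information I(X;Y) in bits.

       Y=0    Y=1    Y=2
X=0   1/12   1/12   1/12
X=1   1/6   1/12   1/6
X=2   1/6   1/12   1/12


H(X) = 1.5546, H(Y) = 1.5546, H(X,Y) = 3.0850
I(X;Y) = H(X) + H(Y) - H(X,Y) = 0.0242 bits


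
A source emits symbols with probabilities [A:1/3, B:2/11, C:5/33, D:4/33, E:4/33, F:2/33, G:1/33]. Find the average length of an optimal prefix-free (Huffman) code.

Huffman tree construction:
Combine smallest probabilities repeatedly
Resulting codes:
  A: 11 (length 2)
  B: 00 (length 2)
  C: 101 (length 3)
  D: 011 (length 3)
  E: 100 (length 3)
  F: 0101 (length 4)
  G: 0100 (length 4)
Average length = Σ p(s) × length(s) = 2.5758 bits


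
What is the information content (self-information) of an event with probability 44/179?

Information content I(x) = -log₂(p(x))
I = -log₂(44/179) = -log₂(0.2458)
I = 2.0244 bits


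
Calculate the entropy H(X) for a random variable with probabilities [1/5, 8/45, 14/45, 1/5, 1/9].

H(X) = -Σ p(x) log₂ p(x)
  -1/5 × log₂(1/5) = 0.4644
  -8/45 × log₂(8/45) = 0.4430
  -14/45 × log₂(14/45) = 0.5241
  -1/5 × log₂(1/5) = 0.4644
  -1/9 × log₂(1/9) = 0.3522
H(X) = 2.2480 bits


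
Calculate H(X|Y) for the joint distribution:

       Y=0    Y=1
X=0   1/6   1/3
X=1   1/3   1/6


H(X|Y) = Σ_y p(y) H(X|Y=y)
  p(Y=0) = 1/2, H(X|Y=0) = 0.9183
  p(Y=1) = 1/2, H(X|Y=1) = 0.9183
H(X|Y) = 0.5000×0.9183 + 0.5000×0.9183 = 0.9183 bits


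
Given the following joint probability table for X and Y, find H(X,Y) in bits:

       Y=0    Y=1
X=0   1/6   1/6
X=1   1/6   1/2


H(X,Y) = -Σ p(x,y) log₂ p(x,y)
  p(0,0)=1/6: -0.1667 × log₂(0.1667) = 0.4308
  p(0,1)=1/6: -0.1667 × log₂(0.1667) = 0.4308
  p(1,0)=1/6: -0.1667 × log₂(0.1667) = 0.4308
  p(1,1)=1/2: -0.5000 × log₂(0.5000) = 0.5000
H(X,Y) = 1.7925 bits


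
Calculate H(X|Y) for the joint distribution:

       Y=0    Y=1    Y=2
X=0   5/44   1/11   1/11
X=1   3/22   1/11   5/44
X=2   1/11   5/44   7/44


H(X|Y) = Σ_y p(y) H(X|Y=y)
  p(Y=0) = 15/44, H(X|Y=0) = 1.5656
  p(Y=1) = 13/44, H(X|Y=1) = 1.5766
  p(Y=2) = 4/11, H(X|Y=2) = 1.5462
H(X|Y) = 0.3409×1.5656 + 0.2955×1.5766 + 0.3636×1.5462 = 1.5618 bits
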